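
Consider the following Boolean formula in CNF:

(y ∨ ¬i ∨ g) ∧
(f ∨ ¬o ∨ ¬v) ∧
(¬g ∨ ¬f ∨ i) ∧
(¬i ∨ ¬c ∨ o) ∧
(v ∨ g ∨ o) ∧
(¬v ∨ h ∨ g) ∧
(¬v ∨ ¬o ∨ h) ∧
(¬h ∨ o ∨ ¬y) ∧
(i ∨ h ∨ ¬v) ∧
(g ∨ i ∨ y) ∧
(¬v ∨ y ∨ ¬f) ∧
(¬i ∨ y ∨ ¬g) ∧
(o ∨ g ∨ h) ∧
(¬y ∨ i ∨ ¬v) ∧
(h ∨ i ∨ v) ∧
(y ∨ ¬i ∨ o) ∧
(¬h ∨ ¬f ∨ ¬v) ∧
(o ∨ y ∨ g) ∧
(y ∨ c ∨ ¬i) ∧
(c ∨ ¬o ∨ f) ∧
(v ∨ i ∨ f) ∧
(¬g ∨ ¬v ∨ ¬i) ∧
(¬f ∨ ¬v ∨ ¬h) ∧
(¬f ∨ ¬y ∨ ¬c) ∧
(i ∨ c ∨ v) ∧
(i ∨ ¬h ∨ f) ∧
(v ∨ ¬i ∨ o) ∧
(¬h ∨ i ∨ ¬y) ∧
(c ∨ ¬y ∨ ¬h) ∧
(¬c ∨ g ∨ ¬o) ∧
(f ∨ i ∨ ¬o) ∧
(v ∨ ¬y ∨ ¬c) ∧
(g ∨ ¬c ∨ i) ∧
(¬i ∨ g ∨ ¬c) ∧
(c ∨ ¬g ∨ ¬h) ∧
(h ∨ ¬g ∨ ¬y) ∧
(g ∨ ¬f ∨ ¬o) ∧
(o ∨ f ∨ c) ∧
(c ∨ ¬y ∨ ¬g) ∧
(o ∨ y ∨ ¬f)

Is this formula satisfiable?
No

No, the formula is not satisfiable.

No assignment of truth values to the variables can make all 40 clauses true simultaneously.

The formula is UNSAT (unsatisfiable).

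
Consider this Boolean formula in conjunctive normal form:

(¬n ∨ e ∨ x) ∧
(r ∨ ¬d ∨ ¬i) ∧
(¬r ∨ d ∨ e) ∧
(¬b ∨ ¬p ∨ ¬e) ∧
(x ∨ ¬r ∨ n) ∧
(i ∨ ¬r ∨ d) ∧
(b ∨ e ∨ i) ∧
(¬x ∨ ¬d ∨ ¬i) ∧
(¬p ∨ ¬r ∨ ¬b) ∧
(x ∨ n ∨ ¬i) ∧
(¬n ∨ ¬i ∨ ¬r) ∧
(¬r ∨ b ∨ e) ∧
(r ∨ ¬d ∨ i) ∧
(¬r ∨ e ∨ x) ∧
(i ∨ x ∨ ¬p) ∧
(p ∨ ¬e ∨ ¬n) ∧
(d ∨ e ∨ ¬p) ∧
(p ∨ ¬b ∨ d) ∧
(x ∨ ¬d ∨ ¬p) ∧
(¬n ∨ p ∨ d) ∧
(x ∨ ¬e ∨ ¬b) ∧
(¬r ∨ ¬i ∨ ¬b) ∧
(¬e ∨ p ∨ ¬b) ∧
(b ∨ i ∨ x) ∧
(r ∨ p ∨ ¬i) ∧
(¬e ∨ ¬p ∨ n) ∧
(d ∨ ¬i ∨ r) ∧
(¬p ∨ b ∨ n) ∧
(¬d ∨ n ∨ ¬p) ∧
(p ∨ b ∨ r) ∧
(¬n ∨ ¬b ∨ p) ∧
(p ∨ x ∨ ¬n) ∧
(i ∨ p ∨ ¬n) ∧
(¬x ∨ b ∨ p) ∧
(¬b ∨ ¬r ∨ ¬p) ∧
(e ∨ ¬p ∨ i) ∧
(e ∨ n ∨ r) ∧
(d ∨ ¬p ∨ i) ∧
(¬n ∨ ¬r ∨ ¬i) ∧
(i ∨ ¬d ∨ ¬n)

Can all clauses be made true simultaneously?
Yes

Yes, the formula is satisfiable.

One satisfying assignment is: i=False, n=False, d=True, p=False, r=True, b=True, e=False, x=True

Verification: With this assignment, all 40 clauses evaluate to true.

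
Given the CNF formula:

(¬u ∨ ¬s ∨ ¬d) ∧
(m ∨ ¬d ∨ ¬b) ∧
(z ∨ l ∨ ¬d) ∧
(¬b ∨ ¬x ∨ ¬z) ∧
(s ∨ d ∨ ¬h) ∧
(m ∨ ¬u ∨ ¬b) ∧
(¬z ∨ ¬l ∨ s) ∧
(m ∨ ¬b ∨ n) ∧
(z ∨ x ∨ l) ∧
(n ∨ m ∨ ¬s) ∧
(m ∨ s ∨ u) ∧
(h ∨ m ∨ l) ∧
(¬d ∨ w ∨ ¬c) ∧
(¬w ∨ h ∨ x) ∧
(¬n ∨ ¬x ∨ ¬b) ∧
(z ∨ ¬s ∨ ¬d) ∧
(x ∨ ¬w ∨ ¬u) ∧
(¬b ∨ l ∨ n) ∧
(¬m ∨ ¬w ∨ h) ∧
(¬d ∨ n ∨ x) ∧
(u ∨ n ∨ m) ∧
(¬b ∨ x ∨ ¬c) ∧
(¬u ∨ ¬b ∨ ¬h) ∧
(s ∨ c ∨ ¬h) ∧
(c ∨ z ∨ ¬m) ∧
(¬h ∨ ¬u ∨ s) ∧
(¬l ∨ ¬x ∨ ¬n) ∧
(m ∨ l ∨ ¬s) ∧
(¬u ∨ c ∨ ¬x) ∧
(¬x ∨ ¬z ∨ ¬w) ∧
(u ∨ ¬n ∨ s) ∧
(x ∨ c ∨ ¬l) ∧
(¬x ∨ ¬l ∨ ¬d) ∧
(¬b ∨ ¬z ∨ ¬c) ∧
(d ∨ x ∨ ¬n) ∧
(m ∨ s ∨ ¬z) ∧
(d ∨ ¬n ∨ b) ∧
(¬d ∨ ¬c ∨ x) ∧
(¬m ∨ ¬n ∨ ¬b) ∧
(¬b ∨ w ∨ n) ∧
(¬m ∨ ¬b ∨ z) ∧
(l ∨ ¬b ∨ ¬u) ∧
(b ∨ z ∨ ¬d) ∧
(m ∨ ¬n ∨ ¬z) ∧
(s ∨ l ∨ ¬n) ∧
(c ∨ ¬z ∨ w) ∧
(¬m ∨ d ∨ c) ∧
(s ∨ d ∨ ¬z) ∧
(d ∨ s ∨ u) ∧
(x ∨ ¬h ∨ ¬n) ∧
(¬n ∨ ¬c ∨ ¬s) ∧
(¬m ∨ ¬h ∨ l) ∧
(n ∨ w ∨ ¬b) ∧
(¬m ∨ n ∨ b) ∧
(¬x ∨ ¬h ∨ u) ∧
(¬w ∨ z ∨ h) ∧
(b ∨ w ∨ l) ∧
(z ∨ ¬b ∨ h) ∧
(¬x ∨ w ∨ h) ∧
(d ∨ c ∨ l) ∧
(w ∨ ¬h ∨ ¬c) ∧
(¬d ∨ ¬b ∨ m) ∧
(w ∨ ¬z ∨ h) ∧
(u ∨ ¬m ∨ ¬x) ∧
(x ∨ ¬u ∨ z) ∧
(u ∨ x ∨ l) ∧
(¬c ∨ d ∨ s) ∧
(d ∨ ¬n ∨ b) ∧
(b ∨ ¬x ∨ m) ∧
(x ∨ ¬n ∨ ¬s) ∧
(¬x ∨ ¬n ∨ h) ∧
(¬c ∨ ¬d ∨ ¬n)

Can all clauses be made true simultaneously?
No

No, the formula is not satisfiable.

No assignment of truth values to the variables can make all 72 clauses true simultaneously.

The formula is UNSAT (unsatisfiable).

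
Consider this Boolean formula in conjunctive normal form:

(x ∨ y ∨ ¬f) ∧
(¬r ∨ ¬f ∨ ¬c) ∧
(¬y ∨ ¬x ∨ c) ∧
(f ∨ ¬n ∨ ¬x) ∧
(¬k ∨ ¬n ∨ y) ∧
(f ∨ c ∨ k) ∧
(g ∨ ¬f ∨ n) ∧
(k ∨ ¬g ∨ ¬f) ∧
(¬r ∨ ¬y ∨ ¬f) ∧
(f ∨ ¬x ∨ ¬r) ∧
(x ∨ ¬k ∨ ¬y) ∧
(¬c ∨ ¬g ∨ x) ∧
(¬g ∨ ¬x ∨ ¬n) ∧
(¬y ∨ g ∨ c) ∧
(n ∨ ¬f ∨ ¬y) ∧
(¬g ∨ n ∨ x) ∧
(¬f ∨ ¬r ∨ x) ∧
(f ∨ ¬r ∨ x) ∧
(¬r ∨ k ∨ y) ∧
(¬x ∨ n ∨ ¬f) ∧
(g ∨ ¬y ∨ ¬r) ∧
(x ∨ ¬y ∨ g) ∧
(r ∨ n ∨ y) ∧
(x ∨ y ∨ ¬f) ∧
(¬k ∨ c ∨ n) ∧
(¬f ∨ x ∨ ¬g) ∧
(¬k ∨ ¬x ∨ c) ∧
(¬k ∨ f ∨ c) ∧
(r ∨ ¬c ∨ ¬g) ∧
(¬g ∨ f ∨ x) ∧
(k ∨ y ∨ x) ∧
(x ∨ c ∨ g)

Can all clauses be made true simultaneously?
Yes

Yes, the formula is satisfiable.

One satisfying assignment is: k=False, f=False, r=False, y=True, n=False, c=True, g=False, x=True

Verification: With this assignment, all 32 clauses evaluate to true.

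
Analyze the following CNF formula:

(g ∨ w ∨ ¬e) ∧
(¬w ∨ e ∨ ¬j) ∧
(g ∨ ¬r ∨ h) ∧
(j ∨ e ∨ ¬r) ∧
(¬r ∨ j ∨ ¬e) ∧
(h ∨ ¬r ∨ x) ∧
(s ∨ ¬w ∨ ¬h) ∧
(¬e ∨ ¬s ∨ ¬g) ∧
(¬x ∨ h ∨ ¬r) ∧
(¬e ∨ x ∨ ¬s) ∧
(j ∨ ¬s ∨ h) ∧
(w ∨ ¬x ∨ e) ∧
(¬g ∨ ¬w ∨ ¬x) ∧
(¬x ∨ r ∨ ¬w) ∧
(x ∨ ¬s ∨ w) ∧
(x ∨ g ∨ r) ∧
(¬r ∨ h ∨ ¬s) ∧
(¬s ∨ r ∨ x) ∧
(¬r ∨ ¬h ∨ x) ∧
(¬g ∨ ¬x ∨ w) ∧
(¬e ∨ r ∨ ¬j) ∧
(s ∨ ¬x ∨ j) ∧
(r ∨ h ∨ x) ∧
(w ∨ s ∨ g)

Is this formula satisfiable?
Yes

Yes, the formula is satisfiable.

One satisfying assignment is: j=True, e=True, r=True, s=True, g=False, x=True, w=True, h=True

Verification: With this assignment, all 24 clauses evaluate to true.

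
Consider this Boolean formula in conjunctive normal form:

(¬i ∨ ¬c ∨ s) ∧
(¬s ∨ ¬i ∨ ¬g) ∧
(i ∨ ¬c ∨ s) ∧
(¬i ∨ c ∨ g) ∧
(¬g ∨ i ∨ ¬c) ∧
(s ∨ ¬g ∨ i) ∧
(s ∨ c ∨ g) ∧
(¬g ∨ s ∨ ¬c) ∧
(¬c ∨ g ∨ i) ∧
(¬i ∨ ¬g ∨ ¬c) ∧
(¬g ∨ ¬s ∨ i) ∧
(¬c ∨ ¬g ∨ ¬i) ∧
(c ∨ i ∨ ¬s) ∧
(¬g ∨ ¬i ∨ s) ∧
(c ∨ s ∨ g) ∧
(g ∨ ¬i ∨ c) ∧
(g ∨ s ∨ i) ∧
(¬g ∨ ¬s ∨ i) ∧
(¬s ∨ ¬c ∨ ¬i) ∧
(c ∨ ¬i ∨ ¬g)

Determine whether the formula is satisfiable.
No

No, the formula is not satisfiable.

No assignment of truth values to the variables can make all 20 clauses true simultaneously.

The formula is UNSAT (unsatisfiable).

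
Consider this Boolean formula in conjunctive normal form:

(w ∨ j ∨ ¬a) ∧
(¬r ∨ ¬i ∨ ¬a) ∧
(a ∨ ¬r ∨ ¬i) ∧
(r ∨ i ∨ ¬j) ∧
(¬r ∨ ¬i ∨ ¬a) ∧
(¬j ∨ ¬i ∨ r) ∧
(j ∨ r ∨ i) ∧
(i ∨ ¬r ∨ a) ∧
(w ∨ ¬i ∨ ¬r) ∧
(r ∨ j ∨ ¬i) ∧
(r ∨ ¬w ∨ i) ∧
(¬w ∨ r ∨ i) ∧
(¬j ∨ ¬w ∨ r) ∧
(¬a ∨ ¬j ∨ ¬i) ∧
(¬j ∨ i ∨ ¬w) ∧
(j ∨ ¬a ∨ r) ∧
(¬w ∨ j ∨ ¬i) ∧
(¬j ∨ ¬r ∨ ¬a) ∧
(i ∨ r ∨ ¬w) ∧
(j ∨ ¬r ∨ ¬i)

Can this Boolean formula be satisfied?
Yes

Yes, the formula is satisfiable.

One satisfying assignment is: j=False, i=False, r=True, a=True, w=True

Verification: With this assignment, all 20 clauses evaluate to true.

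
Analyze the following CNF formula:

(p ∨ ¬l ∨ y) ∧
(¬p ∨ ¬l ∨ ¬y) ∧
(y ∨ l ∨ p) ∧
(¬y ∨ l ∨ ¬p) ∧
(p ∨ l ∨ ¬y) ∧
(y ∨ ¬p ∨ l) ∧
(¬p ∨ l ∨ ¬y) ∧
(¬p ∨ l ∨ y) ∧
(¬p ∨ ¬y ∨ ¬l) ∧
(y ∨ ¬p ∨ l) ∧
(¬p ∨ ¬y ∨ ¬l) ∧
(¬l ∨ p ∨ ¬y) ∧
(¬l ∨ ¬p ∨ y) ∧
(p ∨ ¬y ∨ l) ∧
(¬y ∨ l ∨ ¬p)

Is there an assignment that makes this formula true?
No

No, the formula is not satisfiable.

No assignment of truth values to the variables can make all 15 clauses true simultaneously.

The formula is UNSAT (unsatisfiable).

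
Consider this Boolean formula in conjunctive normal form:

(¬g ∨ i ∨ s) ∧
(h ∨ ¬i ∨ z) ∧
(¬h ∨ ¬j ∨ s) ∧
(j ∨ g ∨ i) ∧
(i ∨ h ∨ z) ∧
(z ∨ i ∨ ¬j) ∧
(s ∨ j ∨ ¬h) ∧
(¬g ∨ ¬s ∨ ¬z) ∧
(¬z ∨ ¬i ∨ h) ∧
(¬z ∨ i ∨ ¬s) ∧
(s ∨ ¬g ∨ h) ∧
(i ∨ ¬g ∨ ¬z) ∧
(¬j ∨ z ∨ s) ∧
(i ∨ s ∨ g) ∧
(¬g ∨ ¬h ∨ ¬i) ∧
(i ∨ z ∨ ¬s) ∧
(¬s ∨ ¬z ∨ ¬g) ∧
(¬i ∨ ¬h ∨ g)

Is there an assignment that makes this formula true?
No

No, the formula is not satisfiable.

No assignment of truth values to the variables can make all 18 clauses true simultaneously.

The formula is UNSAT (unsatisfiable).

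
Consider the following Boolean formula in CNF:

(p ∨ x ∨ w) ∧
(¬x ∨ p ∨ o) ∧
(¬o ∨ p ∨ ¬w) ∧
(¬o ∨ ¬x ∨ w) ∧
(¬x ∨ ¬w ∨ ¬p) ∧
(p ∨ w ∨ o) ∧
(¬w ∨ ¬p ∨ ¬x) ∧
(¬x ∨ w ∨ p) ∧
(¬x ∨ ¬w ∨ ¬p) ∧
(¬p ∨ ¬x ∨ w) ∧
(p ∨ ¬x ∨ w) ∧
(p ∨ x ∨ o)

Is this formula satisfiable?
Yes

Yes, the formula is satisfiable.

One satisfying assignment is: x=False, o=False, p=True, w=False

Verification: With this assignment, all 12 clauses evaluate to true.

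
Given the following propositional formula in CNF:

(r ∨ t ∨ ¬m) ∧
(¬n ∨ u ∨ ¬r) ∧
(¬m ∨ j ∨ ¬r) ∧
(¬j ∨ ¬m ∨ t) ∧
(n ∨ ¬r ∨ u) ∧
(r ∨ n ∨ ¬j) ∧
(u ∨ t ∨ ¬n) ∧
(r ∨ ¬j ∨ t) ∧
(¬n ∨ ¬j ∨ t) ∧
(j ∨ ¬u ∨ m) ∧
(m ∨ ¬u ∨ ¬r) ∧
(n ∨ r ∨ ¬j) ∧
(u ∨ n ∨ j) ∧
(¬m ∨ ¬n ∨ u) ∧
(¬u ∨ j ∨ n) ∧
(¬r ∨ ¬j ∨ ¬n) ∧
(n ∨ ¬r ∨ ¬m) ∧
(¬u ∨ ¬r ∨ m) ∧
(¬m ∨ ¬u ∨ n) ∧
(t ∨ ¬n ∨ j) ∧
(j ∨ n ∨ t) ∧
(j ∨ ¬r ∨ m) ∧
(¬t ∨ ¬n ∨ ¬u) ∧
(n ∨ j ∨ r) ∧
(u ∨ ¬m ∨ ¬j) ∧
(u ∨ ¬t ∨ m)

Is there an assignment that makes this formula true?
No

No, the formula is not satisfiable.

No assignment of truth values to the variables can make all 26 clauses true simultaneously.

The formula is UNSAT (unsatisfiable).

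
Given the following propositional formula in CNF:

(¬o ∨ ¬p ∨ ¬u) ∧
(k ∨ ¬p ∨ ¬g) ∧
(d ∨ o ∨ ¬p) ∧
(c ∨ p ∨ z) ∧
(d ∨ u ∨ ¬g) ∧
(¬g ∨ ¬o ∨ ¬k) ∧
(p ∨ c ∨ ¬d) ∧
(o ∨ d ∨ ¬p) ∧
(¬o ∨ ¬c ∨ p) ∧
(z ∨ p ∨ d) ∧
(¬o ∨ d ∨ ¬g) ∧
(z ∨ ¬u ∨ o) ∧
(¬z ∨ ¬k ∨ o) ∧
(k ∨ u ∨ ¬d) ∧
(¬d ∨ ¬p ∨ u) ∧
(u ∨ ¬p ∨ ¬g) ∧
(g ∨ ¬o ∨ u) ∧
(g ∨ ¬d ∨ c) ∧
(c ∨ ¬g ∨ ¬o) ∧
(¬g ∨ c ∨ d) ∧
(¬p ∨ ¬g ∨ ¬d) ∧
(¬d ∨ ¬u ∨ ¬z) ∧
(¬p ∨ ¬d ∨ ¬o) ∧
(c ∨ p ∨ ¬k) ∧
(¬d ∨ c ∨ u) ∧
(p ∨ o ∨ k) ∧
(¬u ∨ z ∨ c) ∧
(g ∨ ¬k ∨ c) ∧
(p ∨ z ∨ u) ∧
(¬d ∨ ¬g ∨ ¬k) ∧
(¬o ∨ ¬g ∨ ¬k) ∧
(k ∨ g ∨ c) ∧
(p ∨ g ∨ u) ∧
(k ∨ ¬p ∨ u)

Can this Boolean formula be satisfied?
No

No, the formula is not satisfiable.

No assignment of truth values to the variables can make all 34 clauses true simultaneously.

The formula is UNSAT (unsatisfiable).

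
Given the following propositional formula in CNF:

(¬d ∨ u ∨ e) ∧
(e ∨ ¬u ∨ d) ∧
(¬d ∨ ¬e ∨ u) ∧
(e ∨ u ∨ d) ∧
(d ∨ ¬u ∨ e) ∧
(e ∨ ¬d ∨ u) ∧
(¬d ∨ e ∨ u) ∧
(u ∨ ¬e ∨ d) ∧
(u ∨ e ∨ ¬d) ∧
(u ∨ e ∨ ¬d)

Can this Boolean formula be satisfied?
Yes

Yes, the formula is satisfiable.

One satisfying assignment is: e=True, d=False, u=True

Verification: With this assignment, all 10 clauses evaluate to true.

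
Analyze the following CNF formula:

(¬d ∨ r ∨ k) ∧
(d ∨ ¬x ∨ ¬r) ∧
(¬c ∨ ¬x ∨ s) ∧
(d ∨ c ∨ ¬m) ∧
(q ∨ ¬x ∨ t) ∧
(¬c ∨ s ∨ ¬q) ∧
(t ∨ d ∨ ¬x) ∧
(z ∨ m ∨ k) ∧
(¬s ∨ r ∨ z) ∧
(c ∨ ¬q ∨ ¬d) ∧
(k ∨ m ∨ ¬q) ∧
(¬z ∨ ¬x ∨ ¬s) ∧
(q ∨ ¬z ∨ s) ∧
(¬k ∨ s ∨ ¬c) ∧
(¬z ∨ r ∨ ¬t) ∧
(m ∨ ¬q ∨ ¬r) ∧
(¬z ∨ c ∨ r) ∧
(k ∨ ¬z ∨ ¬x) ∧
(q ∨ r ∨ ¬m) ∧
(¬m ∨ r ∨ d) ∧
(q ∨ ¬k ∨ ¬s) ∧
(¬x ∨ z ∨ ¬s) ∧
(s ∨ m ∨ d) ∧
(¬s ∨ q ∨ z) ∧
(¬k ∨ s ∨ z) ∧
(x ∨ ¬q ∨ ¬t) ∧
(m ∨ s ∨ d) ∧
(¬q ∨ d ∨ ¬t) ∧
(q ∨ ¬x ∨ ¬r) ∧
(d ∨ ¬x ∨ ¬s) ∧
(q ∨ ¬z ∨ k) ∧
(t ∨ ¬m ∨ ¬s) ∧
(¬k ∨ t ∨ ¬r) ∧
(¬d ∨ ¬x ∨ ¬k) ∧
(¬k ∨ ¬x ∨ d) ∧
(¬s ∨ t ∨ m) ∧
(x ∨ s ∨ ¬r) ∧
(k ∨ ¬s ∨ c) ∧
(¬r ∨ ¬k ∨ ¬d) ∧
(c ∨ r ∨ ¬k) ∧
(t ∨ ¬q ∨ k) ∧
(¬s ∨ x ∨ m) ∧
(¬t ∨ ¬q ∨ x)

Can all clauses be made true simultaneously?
No

No, the formula is not satisfiable.

No assignment of truth values to the variables can make all 43 clauses true simultaneously.

The formula is UNSAT (unsatisfiable).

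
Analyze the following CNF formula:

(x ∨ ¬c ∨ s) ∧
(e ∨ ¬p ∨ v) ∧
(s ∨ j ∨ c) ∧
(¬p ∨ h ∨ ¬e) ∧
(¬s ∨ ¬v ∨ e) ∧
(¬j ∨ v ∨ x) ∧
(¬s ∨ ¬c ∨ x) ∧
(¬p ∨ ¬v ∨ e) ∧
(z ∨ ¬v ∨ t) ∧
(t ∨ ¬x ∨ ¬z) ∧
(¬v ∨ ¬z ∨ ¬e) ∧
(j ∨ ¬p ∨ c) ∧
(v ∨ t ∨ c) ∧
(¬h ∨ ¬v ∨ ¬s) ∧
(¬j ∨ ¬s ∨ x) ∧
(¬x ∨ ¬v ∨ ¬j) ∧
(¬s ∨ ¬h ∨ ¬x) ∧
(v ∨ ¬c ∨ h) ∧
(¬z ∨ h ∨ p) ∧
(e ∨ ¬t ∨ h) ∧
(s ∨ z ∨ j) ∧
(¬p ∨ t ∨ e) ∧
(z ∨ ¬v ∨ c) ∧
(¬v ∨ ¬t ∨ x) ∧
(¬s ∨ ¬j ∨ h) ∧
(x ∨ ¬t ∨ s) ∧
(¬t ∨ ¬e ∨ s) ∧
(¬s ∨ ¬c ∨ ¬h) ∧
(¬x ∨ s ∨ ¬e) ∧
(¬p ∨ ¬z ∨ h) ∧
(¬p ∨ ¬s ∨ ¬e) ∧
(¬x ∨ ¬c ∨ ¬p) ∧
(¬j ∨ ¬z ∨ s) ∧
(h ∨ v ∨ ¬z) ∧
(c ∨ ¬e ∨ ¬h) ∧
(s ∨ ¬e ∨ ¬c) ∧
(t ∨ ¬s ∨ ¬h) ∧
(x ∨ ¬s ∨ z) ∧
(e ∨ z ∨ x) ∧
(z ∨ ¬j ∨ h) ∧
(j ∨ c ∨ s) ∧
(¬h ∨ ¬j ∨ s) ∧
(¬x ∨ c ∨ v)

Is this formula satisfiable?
Yes

Yes, the formula is satisfiable.

One satisfying assignment is: x=True, h=False, s=True, j=False, p=False, e=True, c=True, v=True, z=False, t=True

Verification: With this assignment, all 43 clauses evaluate to true.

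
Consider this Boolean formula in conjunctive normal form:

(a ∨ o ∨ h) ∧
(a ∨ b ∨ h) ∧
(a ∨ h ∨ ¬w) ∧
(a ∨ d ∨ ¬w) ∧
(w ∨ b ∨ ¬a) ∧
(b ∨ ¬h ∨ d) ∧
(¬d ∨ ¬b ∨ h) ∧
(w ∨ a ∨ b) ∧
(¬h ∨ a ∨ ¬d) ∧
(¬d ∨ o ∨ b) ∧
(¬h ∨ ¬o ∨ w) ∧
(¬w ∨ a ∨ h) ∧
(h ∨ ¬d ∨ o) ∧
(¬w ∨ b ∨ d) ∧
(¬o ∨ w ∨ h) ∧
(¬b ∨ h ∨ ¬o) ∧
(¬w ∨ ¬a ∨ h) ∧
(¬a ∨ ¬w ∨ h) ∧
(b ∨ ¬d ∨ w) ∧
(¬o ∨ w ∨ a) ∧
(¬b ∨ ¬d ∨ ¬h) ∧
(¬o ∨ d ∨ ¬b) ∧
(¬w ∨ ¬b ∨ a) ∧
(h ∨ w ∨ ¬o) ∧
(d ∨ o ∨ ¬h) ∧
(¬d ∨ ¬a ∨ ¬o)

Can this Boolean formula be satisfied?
Yes

Yes, the formula is satisfiable.

One satisfying assignment is: d=False, b=True, o=False, a=True, h=False, w=False

Verification: With this assignment, all 26 clauses evaluate to true.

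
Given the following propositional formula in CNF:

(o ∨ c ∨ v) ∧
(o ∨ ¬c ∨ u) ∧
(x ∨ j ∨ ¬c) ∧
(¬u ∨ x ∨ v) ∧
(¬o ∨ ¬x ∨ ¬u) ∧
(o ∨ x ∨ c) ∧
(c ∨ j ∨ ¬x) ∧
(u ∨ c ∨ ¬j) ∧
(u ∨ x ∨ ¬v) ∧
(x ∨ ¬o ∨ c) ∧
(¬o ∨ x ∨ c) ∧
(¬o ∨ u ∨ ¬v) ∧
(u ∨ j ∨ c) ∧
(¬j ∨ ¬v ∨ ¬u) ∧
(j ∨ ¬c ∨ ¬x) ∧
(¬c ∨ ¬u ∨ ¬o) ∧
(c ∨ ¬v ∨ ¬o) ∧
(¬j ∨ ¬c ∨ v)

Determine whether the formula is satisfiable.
No

No, the formula is not satisfiable.

No assignment of truth values to the variables can make all 18 clauses true simultaneously.

The formula is UNSAT (unsatisfiable).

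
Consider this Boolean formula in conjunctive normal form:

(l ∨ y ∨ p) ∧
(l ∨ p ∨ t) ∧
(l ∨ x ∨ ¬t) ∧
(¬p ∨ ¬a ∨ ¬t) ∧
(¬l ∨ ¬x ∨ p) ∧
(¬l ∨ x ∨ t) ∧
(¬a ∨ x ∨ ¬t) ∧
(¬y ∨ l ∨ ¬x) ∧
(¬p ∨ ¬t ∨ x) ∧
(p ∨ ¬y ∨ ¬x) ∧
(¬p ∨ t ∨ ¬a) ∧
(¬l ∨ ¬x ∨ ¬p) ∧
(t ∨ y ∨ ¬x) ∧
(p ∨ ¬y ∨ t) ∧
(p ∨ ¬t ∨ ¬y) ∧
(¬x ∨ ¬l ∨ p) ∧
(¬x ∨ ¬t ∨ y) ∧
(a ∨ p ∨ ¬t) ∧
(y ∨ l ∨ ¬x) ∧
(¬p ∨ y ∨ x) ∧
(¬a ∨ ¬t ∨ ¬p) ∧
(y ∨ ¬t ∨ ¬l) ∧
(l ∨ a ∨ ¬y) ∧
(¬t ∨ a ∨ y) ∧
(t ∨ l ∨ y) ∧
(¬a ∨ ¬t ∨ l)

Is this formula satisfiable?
No

No, the formula is not satisfiable.

No assignment of truth values to the variables can make all 26 clauses true simultaneously.

The formula is UNSAT (unsatisfiable).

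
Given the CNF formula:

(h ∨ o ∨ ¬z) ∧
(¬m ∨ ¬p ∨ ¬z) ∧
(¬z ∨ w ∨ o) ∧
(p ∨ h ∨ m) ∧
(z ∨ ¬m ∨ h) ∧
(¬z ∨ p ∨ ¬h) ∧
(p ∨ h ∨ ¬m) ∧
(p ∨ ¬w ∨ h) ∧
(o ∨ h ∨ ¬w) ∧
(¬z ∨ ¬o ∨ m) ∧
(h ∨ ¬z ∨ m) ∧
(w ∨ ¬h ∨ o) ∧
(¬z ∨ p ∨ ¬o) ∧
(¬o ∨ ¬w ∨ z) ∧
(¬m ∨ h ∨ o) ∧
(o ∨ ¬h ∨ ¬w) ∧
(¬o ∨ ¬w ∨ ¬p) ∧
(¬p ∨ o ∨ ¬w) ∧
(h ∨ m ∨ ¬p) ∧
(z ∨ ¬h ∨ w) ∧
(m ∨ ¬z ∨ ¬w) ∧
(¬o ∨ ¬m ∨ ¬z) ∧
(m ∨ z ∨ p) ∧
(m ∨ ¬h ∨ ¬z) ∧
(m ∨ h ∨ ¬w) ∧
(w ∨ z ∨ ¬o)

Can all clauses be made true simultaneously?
No

No, the formula is not satisfiable.

No assignment of truth values to the variables can make all 26 clauses true simultaneously.

The formula is UNSAT (unsatisfiable).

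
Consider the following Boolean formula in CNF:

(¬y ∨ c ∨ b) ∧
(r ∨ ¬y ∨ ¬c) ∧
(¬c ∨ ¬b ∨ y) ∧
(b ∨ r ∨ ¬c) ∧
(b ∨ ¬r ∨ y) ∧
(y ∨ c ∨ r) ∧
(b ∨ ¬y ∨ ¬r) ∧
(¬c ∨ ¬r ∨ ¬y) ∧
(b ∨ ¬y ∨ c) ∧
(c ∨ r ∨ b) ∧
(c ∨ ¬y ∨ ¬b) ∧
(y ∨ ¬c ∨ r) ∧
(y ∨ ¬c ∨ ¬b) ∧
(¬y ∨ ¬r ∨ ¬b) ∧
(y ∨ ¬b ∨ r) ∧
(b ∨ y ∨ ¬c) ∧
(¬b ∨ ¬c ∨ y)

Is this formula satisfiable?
Yes

Yes, the formula is satisfiable.

One satisfying assignment is: y=False, r=True, b=True, c=False

Verification: With this assignment, all 17 clauses evaluate to true.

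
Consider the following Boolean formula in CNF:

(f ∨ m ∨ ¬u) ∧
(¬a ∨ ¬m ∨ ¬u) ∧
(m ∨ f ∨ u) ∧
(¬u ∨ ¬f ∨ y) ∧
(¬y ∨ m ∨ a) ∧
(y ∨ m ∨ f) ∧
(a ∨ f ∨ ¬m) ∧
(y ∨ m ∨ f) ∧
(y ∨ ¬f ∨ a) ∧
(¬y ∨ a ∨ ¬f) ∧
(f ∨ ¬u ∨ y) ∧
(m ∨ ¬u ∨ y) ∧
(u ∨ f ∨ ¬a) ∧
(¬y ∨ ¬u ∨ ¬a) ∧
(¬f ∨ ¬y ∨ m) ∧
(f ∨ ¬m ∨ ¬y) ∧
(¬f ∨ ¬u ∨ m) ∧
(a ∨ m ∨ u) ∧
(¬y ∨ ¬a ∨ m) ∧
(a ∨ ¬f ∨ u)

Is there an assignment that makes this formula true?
Yes

Yes, the formula is satisfiable.

One satisfying assignment is: f=True, m=False, a=True, u=False, y=False

Verification: With this assignment, all 20 clauses evaluate to true.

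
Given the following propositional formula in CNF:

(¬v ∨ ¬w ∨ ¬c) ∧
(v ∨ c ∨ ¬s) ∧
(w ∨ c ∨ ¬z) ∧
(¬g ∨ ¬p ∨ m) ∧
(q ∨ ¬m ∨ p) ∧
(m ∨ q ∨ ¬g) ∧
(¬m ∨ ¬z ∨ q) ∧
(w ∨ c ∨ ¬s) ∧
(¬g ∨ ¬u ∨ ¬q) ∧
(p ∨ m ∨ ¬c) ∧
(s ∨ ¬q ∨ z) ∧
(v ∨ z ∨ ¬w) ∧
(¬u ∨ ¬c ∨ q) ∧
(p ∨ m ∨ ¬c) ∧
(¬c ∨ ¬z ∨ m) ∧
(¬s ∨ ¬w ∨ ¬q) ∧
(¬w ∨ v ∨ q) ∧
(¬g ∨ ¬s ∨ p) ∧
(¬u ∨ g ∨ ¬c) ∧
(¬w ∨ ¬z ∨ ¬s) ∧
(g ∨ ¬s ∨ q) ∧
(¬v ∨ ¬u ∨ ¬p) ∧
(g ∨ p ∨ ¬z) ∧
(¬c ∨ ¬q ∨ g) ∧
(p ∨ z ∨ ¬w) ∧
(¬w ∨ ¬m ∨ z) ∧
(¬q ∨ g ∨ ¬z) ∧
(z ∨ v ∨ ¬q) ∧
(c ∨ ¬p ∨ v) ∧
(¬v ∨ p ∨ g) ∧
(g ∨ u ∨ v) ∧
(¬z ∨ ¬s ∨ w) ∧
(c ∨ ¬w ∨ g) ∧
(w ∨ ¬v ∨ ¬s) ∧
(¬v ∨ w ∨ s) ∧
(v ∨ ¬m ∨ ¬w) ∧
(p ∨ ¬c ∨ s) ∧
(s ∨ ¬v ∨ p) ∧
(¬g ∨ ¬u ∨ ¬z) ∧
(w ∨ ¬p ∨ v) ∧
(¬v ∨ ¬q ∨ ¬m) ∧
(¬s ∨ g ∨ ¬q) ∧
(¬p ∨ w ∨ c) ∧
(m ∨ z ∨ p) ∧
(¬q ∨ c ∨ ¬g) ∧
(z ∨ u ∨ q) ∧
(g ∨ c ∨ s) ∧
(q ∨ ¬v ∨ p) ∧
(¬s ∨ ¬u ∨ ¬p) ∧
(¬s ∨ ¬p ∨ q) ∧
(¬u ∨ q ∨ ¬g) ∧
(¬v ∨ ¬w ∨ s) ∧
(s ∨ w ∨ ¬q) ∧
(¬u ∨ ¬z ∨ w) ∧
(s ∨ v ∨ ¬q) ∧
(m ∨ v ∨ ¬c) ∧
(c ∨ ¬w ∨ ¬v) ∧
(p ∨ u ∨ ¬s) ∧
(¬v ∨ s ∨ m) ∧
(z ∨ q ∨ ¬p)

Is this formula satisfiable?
No

No, the formula is not satisfiable.

No assignment of truth values to the variables can make all 60 clauses true simultaneously.

The formula is UNSAT (unsatisfiable).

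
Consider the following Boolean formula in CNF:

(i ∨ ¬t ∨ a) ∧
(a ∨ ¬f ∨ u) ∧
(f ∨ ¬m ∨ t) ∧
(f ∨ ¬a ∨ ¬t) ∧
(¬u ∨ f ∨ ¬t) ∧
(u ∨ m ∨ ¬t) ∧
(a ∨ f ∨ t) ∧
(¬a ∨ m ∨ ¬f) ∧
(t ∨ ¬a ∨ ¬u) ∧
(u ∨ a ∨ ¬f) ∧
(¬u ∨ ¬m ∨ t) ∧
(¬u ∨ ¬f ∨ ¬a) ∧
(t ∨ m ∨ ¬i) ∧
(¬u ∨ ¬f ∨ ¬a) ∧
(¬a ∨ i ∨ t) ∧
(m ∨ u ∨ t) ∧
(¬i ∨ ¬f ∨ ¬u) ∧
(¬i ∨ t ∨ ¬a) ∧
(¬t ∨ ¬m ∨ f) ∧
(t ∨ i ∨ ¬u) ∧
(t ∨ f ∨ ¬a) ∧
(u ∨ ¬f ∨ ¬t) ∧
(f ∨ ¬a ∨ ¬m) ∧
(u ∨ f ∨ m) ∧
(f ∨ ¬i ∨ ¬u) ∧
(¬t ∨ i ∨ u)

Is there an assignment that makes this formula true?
No

No, the formula is not satisfiable.

No assignment of truth values to the variables can make all 26 clauses true simultaneously.

The formula is UNSAT (unsatisfiable).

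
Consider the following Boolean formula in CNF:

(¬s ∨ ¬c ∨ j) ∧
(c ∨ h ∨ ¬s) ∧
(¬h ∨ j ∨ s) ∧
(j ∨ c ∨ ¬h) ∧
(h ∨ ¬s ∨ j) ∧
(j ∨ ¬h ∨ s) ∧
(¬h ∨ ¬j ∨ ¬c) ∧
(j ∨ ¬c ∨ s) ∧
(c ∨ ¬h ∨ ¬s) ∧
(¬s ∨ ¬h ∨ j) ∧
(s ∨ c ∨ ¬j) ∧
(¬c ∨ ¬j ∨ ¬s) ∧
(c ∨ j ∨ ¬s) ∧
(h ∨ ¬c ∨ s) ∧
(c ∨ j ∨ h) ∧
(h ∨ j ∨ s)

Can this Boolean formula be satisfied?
No

No, the formula is not satisfiable.

No assignment of truth values to the variables can make all 16 clauses true simultaneously.

The formula is UNSAT (unsatisfiable).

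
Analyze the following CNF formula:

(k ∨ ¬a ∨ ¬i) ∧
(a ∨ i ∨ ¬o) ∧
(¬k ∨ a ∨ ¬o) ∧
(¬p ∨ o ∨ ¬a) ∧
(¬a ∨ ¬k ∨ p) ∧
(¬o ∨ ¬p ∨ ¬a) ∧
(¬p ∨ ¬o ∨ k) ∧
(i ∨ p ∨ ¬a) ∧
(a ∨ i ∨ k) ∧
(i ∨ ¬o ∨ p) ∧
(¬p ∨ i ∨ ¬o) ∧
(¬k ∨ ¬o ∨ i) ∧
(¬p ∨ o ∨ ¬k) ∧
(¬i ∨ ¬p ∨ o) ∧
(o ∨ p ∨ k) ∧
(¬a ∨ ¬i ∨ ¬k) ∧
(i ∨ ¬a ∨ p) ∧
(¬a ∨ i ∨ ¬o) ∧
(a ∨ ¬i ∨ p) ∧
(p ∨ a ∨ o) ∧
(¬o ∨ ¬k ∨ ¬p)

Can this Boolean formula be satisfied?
No

No, the formula is not satisfiable.

No assignment of truth values to the variables can make all 21 clauses true simultaneously.

The formula is UNSAT (unsatisfiable).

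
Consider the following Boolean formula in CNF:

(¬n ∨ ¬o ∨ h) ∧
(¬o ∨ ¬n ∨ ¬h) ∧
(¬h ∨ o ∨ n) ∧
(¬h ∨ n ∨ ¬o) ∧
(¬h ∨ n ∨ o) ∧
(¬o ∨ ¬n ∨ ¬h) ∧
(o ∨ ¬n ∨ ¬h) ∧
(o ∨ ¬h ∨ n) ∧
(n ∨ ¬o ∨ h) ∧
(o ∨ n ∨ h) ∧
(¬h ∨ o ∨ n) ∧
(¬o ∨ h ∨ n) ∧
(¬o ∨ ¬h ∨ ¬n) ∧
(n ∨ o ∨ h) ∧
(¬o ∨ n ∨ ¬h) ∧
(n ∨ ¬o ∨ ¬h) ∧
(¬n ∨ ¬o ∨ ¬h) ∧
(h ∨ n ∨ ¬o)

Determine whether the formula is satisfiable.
Yes

Yes, the formula is satisfiable.

One satisfying assignment is: o=False, h=False, n=True

Verification: With this assignment, all 18 clauses evaluate to true.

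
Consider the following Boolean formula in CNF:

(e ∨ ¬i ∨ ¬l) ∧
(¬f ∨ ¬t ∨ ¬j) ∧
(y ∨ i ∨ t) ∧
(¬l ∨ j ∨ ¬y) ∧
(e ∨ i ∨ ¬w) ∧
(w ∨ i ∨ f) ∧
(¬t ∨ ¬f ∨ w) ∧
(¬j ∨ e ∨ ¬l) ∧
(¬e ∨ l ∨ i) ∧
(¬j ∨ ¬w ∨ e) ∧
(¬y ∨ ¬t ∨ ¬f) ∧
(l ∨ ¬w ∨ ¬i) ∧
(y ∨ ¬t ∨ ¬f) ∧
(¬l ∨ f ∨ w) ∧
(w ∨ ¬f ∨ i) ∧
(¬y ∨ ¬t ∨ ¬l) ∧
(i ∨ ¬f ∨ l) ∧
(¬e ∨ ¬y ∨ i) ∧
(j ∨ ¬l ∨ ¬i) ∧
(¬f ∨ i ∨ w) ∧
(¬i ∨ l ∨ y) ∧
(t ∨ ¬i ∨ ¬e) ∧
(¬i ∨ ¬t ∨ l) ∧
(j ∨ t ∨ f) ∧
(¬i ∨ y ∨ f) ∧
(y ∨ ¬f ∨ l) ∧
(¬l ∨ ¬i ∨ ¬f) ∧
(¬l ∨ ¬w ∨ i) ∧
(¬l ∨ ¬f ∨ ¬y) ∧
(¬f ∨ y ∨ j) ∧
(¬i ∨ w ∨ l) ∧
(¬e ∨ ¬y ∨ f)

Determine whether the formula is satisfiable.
No

No, the formula is not satisfiable.

No assignment of truth values to the variables can make all 32 clauses true simultaneously.

The formula is UNSAT (unsatisfiable).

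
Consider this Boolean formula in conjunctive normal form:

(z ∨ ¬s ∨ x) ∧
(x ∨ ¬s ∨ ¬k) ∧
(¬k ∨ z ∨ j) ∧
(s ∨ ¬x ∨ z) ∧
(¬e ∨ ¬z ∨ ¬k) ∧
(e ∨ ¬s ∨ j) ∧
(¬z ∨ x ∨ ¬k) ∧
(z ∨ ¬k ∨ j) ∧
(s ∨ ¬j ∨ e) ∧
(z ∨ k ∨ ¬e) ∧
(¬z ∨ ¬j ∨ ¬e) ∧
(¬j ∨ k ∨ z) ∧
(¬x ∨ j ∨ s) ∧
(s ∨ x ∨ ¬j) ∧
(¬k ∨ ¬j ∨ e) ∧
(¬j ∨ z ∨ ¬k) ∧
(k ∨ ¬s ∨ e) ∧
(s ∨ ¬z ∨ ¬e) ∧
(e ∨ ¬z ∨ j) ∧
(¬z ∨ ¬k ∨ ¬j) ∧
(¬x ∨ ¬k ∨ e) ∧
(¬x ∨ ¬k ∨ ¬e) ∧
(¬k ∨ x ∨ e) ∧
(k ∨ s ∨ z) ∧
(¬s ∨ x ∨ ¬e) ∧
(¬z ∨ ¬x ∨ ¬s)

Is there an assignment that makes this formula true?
No

No, the formula is not satisfiable.

No assignment of truth values to the variables can make all 26 clauses true simultaneously.

The formula is UNSAT (unsatisfiable).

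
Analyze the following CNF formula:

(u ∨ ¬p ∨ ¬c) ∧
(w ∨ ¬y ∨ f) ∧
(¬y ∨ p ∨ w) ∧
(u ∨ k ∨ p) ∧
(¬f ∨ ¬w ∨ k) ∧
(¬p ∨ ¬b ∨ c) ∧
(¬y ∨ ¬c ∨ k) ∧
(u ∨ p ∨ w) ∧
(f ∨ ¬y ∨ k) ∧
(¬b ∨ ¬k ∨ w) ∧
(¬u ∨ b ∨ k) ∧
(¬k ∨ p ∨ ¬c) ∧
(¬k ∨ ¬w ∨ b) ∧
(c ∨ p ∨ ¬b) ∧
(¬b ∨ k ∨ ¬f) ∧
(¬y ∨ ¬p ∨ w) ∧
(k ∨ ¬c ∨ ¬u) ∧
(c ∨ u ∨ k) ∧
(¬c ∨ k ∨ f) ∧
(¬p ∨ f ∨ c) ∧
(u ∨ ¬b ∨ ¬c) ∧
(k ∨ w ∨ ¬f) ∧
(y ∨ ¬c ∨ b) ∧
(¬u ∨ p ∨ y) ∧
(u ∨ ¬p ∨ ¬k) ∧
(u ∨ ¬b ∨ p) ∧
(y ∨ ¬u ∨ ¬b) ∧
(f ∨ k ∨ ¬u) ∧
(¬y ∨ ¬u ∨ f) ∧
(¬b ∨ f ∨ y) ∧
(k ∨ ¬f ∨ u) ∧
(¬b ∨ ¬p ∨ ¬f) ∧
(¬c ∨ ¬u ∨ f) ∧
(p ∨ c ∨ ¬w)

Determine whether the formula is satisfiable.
Yes

Yes, the formula is satisfiable.

One satisfying assignment is: u=True, w=False, p=True, y=False, f=True, b=False, k=True, c=False

Verification: With this assignment, all 34 clauses evaluate to true.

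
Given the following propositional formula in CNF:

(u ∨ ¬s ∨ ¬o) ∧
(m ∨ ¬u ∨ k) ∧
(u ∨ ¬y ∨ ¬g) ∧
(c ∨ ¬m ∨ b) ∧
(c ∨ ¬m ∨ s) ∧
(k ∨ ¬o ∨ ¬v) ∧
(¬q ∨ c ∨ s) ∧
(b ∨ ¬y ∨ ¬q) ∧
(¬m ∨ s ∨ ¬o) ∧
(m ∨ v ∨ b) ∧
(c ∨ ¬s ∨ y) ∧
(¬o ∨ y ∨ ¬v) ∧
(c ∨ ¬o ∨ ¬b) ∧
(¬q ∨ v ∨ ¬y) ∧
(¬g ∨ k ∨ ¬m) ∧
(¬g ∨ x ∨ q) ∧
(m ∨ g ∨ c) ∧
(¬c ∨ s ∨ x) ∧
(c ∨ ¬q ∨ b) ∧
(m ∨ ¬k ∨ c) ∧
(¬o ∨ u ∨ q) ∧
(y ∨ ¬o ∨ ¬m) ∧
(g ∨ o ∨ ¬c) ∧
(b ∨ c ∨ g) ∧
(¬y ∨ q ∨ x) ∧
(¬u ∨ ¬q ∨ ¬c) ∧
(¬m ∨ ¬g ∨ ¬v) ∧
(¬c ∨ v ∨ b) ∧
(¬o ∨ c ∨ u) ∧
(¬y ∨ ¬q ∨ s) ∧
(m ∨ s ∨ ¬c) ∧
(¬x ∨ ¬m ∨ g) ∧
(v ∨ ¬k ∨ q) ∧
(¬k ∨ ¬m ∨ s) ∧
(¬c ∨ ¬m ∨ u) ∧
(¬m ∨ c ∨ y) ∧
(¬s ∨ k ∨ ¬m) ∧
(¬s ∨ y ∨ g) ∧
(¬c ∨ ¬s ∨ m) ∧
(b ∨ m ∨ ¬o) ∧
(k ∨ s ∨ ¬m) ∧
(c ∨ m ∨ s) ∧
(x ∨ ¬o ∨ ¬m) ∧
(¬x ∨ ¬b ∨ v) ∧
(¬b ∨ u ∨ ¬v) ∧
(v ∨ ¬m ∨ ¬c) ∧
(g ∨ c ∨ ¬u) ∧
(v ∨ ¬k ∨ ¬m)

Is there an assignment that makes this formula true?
No

No, the formula is not satisfiable.

No assignment of truth values to the variables can make all 48 clauses true simultaneously.

The formula is UNSAT (unsatisfiable).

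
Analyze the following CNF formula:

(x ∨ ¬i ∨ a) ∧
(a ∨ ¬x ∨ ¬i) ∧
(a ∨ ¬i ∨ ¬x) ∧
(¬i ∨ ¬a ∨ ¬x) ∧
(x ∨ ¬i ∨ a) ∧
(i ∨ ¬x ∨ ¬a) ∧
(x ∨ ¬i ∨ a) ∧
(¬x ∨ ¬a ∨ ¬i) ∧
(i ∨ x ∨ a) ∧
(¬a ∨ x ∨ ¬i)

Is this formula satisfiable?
Yes

Yes, the formula is satisfiable.

One satisfying assignment is: a=False, x=True, i=False

Verification: With this assignment, all 10 clauses evaluate to true.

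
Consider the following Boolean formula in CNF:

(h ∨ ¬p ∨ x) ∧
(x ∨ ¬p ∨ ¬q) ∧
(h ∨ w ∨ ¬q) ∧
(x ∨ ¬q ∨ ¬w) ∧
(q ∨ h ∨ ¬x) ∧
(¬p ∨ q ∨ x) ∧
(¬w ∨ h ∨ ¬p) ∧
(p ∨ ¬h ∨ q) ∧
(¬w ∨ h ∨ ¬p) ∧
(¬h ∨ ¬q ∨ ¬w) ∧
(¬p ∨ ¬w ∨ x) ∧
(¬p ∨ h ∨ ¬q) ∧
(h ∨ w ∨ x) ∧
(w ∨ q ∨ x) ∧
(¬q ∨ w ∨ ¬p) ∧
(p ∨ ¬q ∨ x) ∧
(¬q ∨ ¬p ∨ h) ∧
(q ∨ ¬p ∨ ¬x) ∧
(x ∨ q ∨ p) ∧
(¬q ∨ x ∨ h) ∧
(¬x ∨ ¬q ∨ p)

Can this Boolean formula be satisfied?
No

No, the formula is not satisfiable.

No assignment of truth values to the variables can make all 21 clauses true simultaneously.

The formula is UNSAT (unsatisfiable).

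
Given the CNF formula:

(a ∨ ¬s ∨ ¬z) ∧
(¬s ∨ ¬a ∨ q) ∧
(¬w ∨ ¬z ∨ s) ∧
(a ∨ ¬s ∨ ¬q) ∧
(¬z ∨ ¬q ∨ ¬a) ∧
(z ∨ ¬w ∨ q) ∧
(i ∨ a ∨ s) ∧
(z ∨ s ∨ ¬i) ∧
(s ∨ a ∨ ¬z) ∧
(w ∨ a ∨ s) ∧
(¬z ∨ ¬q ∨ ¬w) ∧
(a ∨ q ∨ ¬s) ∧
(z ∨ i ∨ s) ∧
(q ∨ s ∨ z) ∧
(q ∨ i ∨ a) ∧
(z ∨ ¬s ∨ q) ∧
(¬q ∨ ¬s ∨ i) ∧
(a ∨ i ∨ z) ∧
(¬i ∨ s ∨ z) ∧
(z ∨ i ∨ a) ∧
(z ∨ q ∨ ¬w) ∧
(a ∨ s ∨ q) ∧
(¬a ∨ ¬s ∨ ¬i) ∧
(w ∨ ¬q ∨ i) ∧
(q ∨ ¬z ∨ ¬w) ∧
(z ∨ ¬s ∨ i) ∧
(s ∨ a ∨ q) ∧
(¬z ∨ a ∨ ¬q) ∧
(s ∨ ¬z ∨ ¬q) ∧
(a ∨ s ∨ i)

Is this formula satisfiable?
Yes

Yes, the formula is satisfiable.

One satisfying assignment is: i=False, w=False, z=True, q=False, a=True, s=False

Verification: With this assignment, all 30 clauses evaluate to true.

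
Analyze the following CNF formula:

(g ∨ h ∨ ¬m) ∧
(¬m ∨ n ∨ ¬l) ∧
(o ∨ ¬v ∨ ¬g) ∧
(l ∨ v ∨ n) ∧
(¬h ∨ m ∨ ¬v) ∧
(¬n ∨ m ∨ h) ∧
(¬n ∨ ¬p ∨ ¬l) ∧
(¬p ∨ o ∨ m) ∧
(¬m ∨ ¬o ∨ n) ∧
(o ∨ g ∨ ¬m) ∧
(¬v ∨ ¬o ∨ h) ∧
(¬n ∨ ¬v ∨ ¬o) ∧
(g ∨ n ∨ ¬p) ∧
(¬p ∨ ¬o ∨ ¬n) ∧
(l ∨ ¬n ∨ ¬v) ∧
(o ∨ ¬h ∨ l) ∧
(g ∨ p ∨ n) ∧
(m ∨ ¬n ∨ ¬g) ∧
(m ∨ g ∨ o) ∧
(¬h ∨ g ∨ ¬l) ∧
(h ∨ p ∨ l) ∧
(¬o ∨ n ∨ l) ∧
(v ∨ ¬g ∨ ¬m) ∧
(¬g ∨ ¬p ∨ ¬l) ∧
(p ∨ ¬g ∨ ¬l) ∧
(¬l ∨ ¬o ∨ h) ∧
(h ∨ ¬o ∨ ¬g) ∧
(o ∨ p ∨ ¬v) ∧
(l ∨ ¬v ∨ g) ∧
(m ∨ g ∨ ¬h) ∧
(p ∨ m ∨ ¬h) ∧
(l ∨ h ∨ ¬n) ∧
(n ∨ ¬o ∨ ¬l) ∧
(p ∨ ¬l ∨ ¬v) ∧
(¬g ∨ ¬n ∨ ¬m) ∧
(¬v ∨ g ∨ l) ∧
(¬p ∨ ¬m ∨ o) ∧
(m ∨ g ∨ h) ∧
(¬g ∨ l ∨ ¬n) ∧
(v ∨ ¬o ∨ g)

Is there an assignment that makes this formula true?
No

No, the formula is not satisfiable.

No assignment of truth values to the variables can make all 40 clauses true simultaneously.

The formula is UNSAT (unsatisfiable).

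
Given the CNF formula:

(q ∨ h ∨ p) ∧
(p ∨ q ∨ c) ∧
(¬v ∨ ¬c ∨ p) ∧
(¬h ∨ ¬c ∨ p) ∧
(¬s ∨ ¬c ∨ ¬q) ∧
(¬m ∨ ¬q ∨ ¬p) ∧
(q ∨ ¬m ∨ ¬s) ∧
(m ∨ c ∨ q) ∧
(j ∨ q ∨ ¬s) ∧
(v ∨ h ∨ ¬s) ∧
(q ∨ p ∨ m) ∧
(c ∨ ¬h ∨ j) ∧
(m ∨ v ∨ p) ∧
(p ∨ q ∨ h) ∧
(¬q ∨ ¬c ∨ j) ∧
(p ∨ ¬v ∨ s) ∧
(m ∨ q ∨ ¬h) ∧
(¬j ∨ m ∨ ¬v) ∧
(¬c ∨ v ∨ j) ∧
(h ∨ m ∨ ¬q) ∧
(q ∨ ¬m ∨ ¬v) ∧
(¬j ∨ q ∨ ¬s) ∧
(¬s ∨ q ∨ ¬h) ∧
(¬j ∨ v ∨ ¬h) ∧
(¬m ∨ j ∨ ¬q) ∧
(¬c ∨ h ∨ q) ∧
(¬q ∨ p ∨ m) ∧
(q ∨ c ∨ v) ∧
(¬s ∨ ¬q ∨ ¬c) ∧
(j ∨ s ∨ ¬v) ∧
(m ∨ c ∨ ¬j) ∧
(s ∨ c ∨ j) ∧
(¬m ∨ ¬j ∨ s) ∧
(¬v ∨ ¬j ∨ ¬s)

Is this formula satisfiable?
No

No, the formula is not satisfiable.

No assignment of truth values to the variables can make all 34 clauses true simultaneously.

The formula is UNSAT (unsatisfiable).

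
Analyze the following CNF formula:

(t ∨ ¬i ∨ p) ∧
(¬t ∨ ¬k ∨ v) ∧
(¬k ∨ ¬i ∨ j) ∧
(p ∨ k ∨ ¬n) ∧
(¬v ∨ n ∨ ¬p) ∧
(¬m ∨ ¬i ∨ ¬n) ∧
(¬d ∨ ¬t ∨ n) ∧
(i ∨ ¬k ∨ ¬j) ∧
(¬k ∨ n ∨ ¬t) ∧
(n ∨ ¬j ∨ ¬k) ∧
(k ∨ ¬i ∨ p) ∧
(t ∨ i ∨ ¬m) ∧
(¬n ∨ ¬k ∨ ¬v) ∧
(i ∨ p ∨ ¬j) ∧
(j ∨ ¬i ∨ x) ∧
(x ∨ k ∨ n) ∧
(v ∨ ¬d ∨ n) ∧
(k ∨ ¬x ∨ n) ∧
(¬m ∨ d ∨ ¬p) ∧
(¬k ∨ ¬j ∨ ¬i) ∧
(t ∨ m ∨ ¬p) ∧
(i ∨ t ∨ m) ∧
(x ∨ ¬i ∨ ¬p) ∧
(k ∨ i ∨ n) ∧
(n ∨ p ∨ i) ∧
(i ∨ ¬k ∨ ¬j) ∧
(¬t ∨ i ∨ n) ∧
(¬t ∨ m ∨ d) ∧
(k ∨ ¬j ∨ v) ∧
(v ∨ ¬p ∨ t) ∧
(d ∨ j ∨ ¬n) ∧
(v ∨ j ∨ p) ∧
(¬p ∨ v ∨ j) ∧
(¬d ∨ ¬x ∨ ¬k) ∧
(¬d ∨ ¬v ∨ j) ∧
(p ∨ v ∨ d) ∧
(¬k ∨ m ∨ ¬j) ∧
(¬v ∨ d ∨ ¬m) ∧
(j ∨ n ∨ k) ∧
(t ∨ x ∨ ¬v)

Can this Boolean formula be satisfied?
Yes

Yes, the formula is satisfiable.

One satisfying assignment is: d=True, x=False, k=False, i=False, n=True, p=True, m=False, j=True, t=True, v=True

Verification: With this assignment, all 40 clauses evaluate to true.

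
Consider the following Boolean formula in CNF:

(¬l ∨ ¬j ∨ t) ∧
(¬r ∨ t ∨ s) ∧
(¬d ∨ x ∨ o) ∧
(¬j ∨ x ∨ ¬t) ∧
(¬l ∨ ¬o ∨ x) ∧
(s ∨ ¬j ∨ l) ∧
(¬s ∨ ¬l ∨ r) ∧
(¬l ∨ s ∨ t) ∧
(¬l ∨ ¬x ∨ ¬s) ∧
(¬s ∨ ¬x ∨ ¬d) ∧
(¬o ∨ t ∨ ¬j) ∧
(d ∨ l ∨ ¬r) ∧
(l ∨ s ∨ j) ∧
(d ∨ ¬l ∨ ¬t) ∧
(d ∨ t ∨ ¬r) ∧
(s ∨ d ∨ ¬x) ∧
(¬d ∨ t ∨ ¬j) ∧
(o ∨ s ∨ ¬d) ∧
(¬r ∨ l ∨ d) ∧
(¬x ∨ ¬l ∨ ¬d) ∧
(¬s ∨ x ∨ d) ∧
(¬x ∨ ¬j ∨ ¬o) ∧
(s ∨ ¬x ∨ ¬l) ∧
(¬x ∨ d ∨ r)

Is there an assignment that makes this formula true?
Yes

Yes, the formula is satisfiable.

One satisfying assignment is: x=False, s=True, l=False, r=False, t=False, j=False, o=True, d=True

Verification: With this assignment, all 24 clauses evaluate to true.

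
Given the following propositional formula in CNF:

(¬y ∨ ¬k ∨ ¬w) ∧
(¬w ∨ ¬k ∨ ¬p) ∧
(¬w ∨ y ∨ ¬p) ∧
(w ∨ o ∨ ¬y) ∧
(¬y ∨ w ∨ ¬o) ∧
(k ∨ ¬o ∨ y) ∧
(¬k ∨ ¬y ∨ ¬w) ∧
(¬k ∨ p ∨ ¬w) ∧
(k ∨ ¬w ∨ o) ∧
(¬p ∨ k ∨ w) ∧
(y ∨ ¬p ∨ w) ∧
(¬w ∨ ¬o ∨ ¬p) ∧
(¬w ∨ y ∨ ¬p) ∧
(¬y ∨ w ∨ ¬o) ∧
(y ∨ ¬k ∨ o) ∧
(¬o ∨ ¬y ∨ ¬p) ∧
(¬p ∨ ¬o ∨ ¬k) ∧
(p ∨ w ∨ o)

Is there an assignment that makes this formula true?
Yes

Yes, the formula is satisfiable.

One satisfying assignment is: w=True, k=False, p=False, o=True, y=True

Verification: With this assignment, all 18 clauses evaluate to true.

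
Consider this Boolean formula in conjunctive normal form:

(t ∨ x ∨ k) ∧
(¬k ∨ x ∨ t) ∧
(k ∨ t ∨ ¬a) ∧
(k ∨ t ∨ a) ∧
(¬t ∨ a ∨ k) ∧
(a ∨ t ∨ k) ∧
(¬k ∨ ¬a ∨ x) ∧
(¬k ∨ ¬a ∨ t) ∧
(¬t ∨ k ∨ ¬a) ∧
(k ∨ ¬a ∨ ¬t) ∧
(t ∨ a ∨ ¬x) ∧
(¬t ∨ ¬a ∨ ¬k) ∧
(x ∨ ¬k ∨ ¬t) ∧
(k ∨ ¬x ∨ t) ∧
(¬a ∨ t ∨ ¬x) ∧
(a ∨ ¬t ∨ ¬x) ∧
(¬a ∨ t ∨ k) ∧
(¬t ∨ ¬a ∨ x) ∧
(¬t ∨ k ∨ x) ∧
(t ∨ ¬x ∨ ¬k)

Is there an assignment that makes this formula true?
No

No, the formula is not satisfiable.

No assignment of truth values to the variables can make all 20 clauses true simultaneously.

The formula is UNSAT (unsatisfiable).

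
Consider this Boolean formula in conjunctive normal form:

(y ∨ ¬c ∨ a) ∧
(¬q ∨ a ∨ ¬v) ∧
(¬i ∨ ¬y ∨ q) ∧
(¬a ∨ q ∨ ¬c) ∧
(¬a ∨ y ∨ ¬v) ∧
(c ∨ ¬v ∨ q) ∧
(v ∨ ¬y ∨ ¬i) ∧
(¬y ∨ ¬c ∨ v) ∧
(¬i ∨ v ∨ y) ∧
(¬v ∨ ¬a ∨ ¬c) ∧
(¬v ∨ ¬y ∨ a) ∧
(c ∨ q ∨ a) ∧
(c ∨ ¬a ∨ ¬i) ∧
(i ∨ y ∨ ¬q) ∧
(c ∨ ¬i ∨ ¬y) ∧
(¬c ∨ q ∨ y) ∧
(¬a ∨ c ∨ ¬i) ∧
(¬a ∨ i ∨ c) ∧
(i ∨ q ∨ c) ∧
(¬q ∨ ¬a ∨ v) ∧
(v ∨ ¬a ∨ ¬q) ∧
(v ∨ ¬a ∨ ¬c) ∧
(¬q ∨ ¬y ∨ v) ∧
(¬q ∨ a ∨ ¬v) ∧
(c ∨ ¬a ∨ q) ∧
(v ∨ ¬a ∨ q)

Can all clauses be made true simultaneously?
No

No, the formula is not satisfiable.

No assignment of truth values to the variables can make all 26 clauses true simultaneously.

The formula is UNSAT (unsatisfiable).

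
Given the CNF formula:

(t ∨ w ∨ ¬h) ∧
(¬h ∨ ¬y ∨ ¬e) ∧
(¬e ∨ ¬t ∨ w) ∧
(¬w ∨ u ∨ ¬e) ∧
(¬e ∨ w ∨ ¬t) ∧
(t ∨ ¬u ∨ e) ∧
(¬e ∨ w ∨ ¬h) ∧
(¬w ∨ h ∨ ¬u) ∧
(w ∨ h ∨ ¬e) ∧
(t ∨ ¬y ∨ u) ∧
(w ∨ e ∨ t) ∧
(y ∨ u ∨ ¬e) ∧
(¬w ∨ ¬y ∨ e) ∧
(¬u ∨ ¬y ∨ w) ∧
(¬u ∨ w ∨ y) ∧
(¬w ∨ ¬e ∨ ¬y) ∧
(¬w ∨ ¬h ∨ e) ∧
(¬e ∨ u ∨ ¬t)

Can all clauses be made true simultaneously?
Yes

Yes, the formula is satisfiable.

One satisfying assignment is: h=False, y=False, w=False, e=False, u=False, t=True

Verification: With this assignment, all 18 clauses evaluate to true.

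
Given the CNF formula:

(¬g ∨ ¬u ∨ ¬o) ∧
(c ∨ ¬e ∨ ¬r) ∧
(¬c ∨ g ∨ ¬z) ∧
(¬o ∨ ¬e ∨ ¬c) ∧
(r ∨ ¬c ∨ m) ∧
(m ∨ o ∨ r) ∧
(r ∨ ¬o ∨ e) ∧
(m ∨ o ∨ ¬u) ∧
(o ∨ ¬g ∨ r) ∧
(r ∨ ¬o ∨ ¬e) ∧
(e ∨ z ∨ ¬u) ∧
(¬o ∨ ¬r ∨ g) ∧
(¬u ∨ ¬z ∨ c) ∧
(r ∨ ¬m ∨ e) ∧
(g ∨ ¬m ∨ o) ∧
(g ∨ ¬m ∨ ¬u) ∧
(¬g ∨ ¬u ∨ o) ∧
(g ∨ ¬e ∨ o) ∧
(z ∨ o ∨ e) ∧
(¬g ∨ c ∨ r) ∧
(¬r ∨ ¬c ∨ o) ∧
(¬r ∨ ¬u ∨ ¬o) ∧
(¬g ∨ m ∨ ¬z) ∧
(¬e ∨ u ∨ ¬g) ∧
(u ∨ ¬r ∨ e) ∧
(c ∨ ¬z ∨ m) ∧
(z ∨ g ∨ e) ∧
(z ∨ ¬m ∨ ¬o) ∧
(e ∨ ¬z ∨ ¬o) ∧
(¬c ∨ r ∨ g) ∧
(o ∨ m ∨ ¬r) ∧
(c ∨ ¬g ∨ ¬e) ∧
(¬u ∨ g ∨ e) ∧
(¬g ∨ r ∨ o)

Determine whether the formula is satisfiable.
No

No, the formula is not satisfiable.

No assignment of truth values to the variables can make all 34 clauses true simultaneously.

The formula is UNSAT (unsatisfiable).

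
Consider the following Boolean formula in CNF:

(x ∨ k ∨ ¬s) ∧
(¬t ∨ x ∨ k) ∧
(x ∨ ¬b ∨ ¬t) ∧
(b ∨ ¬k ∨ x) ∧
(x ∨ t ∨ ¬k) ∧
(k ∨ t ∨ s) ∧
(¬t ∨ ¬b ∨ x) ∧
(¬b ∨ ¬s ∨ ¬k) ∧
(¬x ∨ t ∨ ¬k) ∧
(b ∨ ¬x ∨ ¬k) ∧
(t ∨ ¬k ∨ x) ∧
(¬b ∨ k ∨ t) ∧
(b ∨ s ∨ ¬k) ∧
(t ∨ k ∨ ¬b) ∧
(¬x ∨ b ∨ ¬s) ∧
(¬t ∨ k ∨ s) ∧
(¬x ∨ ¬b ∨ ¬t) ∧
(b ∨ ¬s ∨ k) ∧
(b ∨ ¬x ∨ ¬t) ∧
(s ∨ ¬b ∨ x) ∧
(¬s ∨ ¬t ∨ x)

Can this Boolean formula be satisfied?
No

No, the formula is not satisfiable.

No assignment of truth values to the variables can make all 21 clauses true simultaneously.

The formula is UNSAT (unsatisfiable).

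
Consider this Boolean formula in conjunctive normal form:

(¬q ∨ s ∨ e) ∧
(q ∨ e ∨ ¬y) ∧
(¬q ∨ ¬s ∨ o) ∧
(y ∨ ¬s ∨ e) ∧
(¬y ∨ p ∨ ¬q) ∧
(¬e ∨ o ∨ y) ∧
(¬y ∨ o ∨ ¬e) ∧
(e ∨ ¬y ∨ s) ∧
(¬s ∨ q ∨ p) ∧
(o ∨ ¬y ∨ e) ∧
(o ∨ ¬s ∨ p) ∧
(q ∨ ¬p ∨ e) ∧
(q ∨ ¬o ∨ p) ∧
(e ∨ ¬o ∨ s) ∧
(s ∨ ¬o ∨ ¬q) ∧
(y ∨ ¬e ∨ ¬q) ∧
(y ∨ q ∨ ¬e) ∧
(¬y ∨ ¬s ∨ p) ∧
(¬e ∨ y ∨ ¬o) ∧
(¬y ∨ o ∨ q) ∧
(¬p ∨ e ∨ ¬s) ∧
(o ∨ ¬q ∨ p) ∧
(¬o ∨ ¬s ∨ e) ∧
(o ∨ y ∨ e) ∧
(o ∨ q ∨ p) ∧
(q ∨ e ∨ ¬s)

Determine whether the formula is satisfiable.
Yes

Yes, the formula is satisfiable.

One satisfying assignment is: s=False, y=True, o=True, e=True, q=False, p=True

Verification: With this assignment, all 26 clauses evaluate to true.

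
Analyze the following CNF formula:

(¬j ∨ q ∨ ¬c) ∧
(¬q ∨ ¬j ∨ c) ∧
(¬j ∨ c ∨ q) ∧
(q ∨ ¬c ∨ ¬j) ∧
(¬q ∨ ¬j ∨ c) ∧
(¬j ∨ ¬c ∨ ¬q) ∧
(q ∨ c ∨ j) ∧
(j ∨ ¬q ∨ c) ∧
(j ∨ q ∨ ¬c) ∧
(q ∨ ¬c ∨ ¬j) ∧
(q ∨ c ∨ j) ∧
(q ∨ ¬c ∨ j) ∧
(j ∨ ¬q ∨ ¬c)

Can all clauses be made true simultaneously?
No

No, the formula is not satisfiable.

No assignment of truth values to the variables can make all 13 clauses true simultaneously.

The formula is UNSAT (unsatisfiable).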